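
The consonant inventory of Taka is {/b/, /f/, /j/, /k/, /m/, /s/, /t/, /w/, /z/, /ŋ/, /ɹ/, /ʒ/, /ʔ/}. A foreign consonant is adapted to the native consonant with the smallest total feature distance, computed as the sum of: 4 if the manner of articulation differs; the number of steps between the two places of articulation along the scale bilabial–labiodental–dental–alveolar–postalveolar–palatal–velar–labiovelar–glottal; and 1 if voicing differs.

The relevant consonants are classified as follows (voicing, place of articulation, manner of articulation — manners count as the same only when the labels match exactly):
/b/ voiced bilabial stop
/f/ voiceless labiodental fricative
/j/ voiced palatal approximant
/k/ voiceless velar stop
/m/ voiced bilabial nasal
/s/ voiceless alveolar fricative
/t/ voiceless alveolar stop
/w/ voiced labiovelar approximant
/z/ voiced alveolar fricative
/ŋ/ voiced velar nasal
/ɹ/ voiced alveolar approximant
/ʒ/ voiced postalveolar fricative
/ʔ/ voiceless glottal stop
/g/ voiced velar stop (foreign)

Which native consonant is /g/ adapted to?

/k/ is closest: same manner (stop), place distance 0 (velar→velar), voicing differs (+1); total 1. Next closest is /ʔ/ at distance 3.

k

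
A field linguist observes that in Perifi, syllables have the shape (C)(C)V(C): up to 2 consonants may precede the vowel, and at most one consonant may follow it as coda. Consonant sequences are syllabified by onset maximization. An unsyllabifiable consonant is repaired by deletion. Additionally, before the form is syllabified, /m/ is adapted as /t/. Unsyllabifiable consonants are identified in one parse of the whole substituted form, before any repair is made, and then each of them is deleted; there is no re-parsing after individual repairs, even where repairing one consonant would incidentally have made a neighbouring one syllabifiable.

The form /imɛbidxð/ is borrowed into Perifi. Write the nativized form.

Substitution: /m/ → /t/, giving /itɛbidxð/.
Under (C)(C)V(C), the unsyllabifiable consonants are /x/, /ð/ (at most one coda consonant is licensed; onsets may contain at most 2 consonants).
Deleting the stranded consonants removes /x/, /ð/.

itɛbid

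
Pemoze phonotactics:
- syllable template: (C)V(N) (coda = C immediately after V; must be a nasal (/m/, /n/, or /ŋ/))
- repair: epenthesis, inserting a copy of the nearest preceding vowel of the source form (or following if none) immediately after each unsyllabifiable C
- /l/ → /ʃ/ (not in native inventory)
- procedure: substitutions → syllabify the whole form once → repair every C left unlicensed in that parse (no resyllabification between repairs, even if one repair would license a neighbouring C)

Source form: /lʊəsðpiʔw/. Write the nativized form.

ʃʊəsəðəpiʔiwi

Substitution: /l/ → /ʃ/, giving /ʃʊəsðpiʔw/.
Syllabifying with onset maximization leaves /s/, /ð/, /ʔ/, /w/ stranded (only a nasal (/m/, /n/, or /ŋ/) is licensed in coda position; onsets are limited to one consonant).
Epenthesis after each stranded consonant: /s/ → /sə/, /ð/ → /ðə/, /ʔ/ → /ʔi/, /w/ → /wi/.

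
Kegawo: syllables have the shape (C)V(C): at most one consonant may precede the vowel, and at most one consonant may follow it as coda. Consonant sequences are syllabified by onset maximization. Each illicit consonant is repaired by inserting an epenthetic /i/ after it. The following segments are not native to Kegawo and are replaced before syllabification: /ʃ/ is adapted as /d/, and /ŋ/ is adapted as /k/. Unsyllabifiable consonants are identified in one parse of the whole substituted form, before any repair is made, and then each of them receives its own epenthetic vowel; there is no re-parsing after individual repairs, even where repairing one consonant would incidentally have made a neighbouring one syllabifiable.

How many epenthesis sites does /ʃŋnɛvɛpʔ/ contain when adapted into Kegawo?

3

After substitution the input is /dknɛvɛpʔ/.
The unsyllabifiable consonants are /d/, /k/, /ʔ/; each receives one epenthetic vowel.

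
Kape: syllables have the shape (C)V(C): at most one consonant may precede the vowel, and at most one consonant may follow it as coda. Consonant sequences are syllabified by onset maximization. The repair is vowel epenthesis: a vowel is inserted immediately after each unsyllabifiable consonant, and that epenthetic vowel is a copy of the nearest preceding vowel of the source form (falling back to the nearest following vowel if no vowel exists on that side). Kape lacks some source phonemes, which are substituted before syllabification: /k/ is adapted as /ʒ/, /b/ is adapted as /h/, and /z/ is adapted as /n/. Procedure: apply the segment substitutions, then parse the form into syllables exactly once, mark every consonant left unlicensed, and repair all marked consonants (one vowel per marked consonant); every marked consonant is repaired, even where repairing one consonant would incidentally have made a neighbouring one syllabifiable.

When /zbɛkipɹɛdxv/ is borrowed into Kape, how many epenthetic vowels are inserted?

3

After substitution the input is /nhɛʒipɹɛdxv/.
The unsyllabifiable consonants are /n/, /x/, /v/; each receives one epenthetic vowel.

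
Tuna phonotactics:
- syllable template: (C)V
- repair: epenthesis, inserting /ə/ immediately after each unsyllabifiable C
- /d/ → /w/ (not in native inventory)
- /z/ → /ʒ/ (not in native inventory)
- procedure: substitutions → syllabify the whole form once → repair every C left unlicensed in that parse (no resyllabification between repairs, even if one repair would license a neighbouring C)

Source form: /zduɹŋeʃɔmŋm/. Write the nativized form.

Substitution: /z/ → /ʒ/, /d/ → /w/, giving /ʒwuɹŋeʃɔmŋm/.
Under (C)V, the unsyllabifiable consonants are /ʒ/, /ɹ/, /m/, /ŋ/, /m/ (no codas are permitted; onsets are limited to one consonant).
Epenthesis after each stranded consonant: /ʒ/ → /ʒə/, /ɹ/ → /ɹə/, /m/ → /mə/, /ŋ/ → /ŋə/, /m/ → /mə/.

ʒəwuɹəŋeʃɔməŋəmə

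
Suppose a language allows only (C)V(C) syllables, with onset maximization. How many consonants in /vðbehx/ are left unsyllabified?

The consonants /v/, /ð/, /x/ cannot be parsed into a legal (C)V(C) syllable (at most one coda consonant is licensed; onsets are limited to one consonant).

3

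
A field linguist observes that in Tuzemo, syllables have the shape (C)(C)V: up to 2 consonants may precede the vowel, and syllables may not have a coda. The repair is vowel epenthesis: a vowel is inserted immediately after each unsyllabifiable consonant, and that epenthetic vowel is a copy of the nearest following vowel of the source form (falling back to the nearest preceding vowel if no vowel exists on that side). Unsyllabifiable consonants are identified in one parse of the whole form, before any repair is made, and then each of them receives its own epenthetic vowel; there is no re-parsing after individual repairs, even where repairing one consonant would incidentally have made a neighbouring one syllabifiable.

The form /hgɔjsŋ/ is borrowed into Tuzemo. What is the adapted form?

The consonants /j/, /s/, /ŋ/ cannot be parsed into a legal (C)(C)V syllable (no codas are permitted; onsets may contain at most 2 consonants).
Each unlicensed consonant becomes the onset of a new syllable: /j/ → /jɔ/, /s/ → /sɔ/, /ŋ/ → /ŋɔ/.

hgɔjɔsɔŋɔ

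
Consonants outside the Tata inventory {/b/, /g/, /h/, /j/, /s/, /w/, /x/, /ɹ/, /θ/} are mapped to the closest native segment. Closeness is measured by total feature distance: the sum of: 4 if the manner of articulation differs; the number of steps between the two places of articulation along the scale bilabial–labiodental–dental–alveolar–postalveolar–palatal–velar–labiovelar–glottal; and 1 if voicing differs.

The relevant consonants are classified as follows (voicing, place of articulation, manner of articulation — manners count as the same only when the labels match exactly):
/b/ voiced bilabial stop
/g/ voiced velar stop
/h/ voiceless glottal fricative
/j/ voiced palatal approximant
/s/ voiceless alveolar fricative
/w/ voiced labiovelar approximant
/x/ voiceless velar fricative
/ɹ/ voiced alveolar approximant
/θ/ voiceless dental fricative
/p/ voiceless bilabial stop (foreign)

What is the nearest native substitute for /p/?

b

/b/ is closest: same manner (stop), place distance 0 (bilabial→bilabial), voicing differs (+1); total 1. Next closest is /θ/ at distance 6.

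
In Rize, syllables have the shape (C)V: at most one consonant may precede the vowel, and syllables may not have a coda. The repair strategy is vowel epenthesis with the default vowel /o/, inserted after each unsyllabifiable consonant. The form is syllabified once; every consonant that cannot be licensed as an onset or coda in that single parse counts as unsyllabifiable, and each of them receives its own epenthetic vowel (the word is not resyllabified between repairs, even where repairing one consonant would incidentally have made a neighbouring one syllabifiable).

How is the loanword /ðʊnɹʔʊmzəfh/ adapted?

The consonants /n/, /ɹ/, /m/, /f/, /h/ cannot be parsed into a legal (C)V syllable (no codas are permitted; onsets are limited to one consonant).
Each unlicensed consonant becomes the onset of a new syllable: /n/ → /no/, /ɹ/ → /ɹo/, /m/ → /mo/, /f/ → /fo/, /h/ → /ho/.

ðʊnoɹoʔʊmozəfoho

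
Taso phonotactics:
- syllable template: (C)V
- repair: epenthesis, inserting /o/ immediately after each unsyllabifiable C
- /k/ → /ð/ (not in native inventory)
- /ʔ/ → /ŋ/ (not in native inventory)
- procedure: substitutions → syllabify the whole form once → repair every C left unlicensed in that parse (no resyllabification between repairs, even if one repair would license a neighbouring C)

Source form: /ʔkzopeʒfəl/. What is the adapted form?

Substitution: /ʔ/ → /ŋ/, /k/ → /ð/, giving /ŋðzopeʒfəl/.
The consonants /ŋ/, /ð/, /ʒ/, /l/ cannot be parsed into a legal (C)V syllable (no codas are permitted; onsets are limited to one consonant).
Each unlicensed consonant becomes the onset of a new syllable: /ŋ/ → /ŋo/, /ð/ → /ðo/, /ʒ/ → /ʒo/, /l/ → /lo/.

ŋoðozopeʒofəlo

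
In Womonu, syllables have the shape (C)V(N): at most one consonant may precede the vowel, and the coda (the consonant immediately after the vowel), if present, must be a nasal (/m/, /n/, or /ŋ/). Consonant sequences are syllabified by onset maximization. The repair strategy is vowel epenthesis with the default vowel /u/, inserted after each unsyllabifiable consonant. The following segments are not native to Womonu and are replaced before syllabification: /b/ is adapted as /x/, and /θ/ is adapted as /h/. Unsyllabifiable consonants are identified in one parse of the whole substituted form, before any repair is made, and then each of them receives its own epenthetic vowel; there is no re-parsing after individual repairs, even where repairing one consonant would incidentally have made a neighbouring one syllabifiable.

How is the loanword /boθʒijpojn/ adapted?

xohuʒijupojunu

Substitution: /b/ → /x/, /θ/ → /h/, giving /xohʒijpojn/.
The consonants /h/, /j/, /j/, /n/ cannot be parsed into a legal (C)V(N) syllable (only a nasal (/m/, /n/, or /ŋ/) is licensed in coda position; onsets are limited to one consonant).
Epenthesis after each stranded consonant: /h/ → /hu/, /j/ → /ju/, /j/ → /ju/, /n/ → /nu/.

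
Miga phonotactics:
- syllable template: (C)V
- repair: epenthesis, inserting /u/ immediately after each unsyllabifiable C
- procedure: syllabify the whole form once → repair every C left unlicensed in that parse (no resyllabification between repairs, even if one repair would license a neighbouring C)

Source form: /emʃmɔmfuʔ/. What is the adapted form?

emuʃumɔmufuʔu

The consonants /m/, /ʃ/, /m/, /ʔ/ cannot be parsed into a legal (C)V syllable (no codas are permitted; onsets are limited to one consonant).
Epenthesis after each stranded consonant: /m/ → /mu/, /ʃ/ → /ʃu/, /m/ → /mu/, /ʔ/ → /ʔu/.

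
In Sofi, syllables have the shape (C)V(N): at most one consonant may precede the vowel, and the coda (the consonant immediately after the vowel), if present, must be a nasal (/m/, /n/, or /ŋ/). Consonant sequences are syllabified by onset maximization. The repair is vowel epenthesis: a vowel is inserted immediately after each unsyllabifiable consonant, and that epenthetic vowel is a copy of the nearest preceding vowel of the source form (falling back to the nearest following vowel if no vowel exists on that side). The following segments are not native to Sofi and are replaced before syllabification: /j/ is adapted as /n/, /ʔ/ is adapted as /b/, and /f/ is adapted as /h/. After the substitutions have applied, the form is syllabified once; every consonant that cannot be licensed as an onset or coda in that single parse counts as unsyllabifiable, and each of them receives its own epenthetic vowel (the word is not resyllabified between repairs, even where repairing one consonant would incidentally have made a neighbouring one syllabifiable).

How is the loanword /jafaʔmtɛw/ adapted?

Substitution: /j/ → /n/, /f/ → /h/, /ʔ/ → /b/, giving /nahabmtɛw/.
Syllabifying with onset maximization leaves /b/, /m/, /w/ stranded (only a nasal (/m/, /n/, or /ŋ/) is licensed in coda position; onsets are limited to one consonant).
Epenthesis after each stranded consonant: /b/ → /ba/, /m/ → /ma/, /w/ → /wɛ/.

nahabamatɛwɛ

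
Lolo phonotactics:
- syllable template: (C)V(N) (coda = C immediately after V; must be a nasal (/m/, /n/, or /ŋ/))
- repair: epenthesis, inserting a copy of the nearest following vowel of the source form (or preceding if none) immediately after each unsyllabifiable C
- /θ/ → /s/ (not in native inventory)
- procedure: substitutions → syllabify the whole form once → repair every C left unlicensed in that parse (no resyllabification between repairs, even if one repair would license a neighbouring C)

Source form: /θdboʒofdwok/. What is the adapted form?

sodoboʒofodowoko

Substitution: /θ/ → /s/, giving /sdboʒofdwok/.
The consonants /s/, /d/, /f/, /d/, /k/ cannot be parsed into a legal (C)V(N) syllable (only a nasal (/m/, /n/, or /ŋ/) is licensed in coda position; onsets are limited to one consonant).
Inserting the epenthetic vowel yields /s/ → /so/, /d/ → /do/, /f/ → /fo/, /d/ → /do/, /k/ → /ko/.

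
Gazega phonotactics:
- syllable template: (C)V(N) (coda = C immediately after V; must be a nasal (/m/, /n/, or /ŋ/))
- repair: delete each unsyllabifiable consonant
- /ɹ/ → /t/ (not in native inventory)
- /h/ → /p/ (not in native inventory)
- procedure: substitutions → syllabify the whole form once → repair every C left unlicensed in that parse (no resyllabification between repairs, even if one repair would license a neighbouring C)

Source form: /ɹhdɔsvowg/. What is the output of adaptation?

Substitution: /ɹ/ → /t/, /h/ → /p/, giving /tpdɔsvowg/.
The consonants /t/, /p/, /s/, /w/, /g/ cannot be parsed into a legal (C)V(N) syllable (only a nasal (/m/, /n/, or /ŋ/) is licensed in coda position; onsets are limited to one consonant).
Deleting the stranded consonants removes /t/, /p/, /s/, /w/, /g/.

dɔvo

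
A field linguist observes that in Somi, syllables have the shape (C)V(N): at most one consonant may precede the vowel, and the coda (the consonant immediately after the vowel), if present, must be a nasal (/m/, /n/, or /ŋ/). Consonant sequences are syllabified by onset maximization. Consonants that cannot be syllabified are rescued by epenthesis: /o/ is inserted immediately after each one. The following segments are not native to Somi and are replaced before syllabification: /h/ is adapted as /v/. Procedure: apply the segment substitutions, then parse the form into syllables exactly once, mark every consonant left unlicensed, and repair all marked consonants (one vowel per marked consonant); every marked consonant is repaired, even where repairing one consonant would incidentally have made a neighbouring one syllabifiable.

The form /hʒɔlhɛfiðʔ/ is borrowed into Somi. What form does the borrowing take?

voʒɔlovɛfiðoʔo

Substitution: /h/ → /v/, giving /vʒɔlvɛfiðʔ/.
Under (C)V(N), the unsyllabifiable consonants are /v/, /l/, /ð/, /ʔ/ (only a nasal (/m/, /n/, or /ŋ/) is licensed in coda position; onsets are limited to one consonant).
Inserting the epenthetic vowel yields /v/ → /vo/, /l/ → /lo/, /ð/ → /ðo/, /ʔ/ → /ʔo/.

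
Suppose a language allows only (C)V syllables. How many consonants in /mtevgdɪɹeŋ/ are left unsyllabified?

4

Under (C)V, the unsyllabifiable consonants are /m/, /v/, /g/, /ŋ/ (no codas are permitted; onsets are limited to one consonant).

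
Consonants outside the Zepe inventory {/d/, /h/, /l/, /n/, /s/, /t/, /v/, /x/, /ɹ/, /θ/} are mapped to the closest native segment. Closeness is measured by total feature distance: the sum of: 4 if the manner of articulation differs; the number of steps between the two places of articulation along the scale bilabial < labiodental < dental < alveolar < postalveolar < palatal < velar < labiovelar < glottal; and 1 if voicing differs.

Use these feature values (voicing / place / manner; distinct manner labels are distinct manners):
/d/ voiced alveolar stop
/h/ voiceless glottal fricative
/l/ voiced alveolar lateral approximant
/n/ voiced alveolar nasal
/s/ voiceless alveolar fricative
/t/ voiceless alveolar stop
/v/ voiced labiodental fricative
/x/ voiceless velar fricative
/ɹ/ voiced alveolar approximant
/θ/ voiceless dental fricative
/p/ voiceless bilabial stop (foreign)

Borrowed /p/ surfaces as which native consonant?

/t/ is closest: same manner (stop), place distance 3 (bilabial→alveolar), same voicing; total 3. Next closest is /d/ at distance 4.

t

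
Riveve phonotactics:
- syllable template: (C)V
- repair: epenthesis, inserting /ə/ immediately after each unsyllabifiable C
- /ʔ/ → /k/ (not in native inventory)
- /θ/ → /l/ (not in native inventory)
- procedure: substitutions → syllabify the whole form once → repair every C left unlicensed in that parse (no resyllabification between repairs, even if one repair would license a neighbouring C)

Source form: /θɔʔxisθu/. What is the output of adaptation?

Substitution: /θ/ → /l/, /ʔ/ → /k/, giving /lɔkxislu/.
The consonants /k/, /s/ cannot be parsed into a legal (C)V syllable (no codas are permitted; onsets are limited to one consonant).
Inserting the epenthetic vowel yields /k/ → /kə/, /s/ → /sə/.

lɔkəxisəlu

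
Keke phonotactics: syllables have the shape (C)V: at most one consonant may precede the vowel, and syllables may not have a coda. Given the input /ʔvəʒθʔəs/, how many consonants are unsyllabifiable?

4

Syllabifying with onset maximization leaves /ʔ/, /ʒ/, /θ/, /s/ stranded (no codas are permitted; onsets are limited to one consonant).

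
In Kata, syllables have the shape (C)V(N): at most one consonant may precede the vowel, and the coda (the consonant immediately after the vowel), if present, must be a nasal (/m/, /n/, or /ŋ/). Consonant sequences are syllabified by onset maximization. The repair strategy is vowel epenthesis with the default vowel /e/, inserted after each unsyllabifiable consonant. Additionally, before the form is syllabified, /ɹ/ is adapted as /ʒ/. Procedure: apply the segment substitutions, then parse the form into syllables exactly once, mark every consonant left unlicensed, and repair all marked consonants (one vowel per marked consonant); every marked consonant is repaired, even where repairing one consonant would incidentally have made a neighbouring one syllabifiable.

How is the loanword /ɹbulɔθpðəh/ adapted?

Substitution: /ɹ/ → /ʒ/, giving /ʒbulɔθpðəh/.
Syllabifying with onset maximization leaves /ʒ/, /θ/, /p/, /h/ stranded (only a nasal (/m/, /n/, or /ŋ/) is licensed in coda position; onsets are limited to one consonant).
Each unlicensed consonant becomes the onset of a new syllable: /ʒ/ → /ʒe/, /θ/ → /θe/, /p/ → /pe/, /h/ → /he/.

ʒebulɔθepeðəhe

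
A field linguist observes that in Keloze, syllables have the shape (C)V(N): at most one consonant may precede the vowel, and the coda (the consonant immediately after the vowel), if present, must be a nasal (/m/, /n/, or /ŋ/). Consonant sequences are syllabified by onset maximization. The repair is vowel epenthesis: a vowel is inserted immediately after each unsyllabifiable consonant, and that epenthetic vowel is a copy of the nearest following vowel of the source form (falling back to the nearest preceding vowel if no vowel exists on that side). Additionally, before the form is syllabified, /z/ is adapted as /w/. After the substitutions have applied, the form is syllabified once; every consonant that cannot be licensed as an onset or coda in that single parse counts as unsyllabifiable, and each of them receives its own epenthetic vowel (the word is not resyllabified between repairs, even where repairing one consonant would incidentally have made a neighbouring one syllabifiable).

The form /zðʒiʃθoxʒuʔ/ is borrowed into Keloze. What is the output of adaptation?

wiðiʒiʃoθoxuʒuʔu

Substitution: /z/ → /w/, giving /wðʒiʃθoxʒuʔ/.
The consonants /w/, /ð/, /ʃ/, /x/, /ʔ/ cannot be parsed into a legal (C)V(N) syllable (only a nasal (/m/, /n/, or /ŋ/) is licensed in coda position; onsets are limited to one consonant).
Each unlicensed consonant becomes the onset of a new syllable: /w/ → /wi/, /ð/ → /ði/, /ʃ/ → /ʃo/, /x/ → /xu/, /ʔ/ → /ʔu/.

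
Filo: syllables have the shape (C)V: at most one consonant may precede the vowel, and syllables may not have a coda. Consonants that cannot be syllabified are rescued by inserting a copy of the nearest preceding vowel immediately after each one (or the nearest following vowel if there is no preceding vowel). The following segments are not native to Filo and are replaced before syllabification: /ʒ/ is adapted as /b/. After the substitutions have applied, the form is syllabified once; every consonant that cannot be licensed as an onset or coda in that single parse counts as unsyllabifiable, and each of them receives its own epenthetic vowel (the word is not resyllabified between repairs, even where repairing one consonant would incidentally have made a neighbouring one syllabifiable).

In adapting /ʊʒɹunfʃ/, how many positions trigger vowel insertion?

After substitution the input is /ʊbɹunfʃ/.
The unsyllabifiable consonants are /b/, /n/, /f/, /ʃ/; each receives one epenthetic vowel.

4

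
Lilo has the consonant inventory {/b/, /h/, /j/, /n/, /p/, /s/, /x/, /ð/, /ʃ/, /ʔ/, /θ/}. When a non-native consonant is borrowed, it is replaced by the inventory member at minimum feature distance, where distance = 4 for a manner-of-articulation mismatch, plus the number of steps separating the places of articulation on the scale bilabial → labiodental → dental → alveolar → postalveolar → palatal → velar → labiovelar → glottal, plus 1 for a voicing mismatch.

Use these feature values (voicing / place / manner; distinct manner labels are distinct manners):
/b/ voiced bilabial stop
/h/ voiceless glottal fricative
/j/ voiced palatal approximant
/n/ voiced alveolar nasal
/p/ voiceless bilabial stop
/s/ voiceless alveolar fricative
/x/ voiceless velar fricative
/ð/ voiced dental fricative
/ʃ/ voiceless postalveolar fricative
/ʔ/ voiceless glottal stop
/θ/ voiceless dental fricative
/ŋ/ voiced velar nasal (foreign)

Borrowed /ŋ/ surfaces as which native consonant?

/n/ is closest: same manner (nasal), place distance 3 (velar→alveolar), same voicing; total 3. Next closest is /j/ at distance 5.

n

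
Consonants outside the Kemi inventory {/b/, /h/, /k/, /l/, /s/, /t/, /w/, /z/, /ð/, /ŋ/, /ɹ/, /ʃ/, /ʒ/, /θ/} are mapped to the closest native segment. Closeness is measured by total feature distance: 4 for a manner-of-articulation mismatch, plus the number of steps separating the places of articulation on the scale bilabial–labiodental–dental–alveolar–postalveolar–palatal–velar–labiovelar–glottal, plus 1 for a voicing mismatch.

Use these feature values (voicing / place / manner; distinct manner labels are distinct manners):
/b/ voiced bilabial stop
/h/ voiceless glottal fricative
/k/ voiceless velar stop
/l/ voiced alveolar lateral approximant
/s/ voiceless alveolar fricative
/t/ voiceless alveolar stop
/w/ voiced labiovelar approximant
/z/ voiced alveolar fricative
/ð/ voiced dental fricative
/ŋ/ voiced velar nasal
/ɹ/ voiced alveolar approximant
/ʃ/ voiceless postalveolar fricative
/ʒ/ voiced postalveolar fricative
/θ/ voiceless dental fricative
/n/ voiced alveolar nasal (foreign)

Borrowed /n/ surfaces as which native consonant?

/ŋ/ is closest: same manner (nasal), place distance 3 (alveolar→velar), same voicing; total 3. Next closest is /l/ at distance 4.

ŋ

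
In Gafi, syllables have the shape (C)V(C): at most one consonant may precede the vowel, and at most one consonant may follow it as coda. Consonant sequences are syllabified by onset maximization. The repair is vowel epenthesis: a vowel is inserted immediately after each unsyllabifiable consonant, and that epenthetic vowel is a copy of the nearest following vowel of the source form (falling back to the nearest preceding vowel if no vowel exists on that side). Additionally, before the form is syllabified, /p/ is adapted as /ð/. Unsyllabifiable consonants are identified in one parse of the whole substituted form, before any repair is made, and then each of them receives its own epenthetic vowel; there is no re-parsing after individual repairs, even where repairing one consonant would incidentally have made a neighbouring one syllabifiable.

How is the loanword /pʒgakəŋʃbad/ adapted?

ðaʒagakəŋʃabad

Substitution: /p/ → /ð/, giving /ðʒgakəŋʃbad/.
Under (C)V(C), the unsyllabifiable consonants are /ð/, /ʒ/, /ʃ/ (at most one coda consonant is licensed; onsets are limited to one consonant).
Inserting the epenthetic vowel yields /ð/ → /ða/, /ʒ/ → /ʒa/, /ʃ/ → /ʃa/.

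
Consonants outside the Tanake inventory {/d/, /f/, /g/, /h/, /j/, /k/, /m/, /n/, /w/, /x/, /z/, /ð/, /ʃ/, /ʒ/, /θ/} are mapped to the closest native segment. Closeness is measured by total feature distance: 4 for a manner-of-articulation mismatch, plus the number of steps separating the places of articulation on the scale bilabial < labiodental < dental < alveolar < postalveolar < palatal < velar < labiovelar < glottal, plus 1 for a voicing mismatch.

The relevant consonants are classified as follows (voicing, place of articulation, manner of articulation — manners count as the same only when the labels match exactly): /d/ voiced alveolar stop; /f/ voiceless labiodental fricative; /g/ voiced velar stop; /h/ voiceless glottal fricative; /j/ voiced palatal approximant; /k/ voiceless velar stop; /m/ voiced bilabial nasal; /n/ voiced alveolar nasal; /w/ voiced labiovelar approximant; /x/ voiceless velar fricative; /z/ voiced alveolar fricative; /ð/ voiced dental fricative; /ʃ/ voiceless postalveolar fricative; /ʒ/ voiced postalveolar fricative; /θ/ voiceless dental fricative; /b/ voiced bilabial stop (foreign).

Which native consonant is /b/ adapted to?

/d/ is closest: same manner (stop), place distance 3 (bilabial→alveolar), same voicing; total 3. Next closest is /m/ at distance 4.

d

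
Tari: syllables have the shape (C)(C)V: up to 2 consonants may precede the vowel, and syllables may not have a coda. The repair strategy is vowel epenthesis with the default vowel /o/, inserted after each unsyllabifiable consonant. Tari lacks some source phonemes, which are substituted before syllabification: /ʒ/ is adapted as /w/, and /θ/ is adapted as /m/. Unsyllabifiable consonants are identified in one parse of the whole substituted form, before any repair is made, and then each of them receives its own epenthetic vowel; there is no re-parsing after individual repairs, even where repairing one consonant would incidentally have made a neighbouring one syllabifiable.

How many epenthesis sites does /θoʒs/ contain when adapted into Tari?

2

After substitution the input is /mows/.
The unsyllabifiable consonants are /w/, /s/; each receives one epenthetic vowel.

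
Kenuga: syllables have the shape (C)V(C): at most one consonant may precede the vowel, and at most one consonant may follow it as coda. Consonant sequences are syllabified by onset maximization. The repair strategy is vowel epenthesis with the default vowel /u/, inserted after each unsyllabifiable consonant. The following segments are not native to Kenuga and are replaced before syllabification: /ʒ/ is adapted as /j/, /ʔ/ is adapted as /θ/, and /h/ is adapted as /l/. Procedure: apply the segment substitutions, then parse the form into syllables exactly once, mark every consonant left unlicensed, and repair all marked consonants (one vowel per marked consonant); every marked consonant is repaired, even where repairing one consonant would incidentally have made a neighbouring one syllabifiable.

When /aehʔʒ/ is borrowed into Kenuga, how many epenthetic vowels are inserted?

2

After substitution the input is /aelθj/.
The unsyllabifiable consonants are /θ/, /j/; each receives one epenthetic vowel.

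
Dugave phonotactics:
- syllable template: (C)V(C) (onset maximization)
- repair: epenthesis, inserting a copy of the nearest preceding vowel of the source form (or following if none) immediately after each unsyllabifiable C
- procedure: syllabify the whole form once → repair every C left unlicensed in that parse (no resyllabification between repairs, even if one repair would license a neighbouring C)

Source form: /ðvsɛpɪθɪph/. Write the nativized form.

ðɛvɛsɛpɪθɪphɪ

The consonants /ð/, /v/, /h/ cannot be parsed into a legal (C)V(C) syllable (at most one coda consonant is licensed; onsets are limited to one consonant).
Epenthesis after each stranded consonant: /ð/ → /ðɛ/, /v/ → /vɛ/, /h/ → /hɪ/.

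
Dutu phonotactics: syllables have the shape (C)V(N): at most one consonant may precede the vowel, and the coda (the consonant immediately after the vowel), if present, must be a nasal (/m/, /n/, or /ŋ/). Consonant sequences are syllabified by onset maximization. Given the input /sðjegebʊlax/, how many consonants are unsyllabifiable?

3

The consonants /s/, /ð/, /x/ cannot be parsed into a legal (C)V(N) syllable (only a nasal (/m/, /n/, or /ŋ/) is licensed in coda position; onsets are limited to one consonant).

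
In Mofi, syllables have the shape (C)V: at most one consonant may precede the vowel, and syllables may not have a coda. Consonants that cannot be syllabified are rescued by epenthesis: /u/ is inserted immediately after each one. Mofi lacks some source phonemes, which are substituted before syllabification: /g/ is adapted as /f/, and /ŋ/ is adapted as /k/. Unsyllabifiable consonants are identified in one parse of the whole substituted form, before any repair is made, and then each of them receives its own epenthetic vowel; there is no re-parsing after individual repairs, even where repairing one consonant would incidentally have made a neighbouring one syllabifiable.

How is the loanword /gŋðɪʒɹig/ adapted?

Substitution: /g/ → /f/, /ŋ/ → /k/, giving /fkðɪʒɹif/.
Under (C)V, the unsyllabifiable consonants are /f/, /k/, /ʒ/, /f/ (no codas are permitted; onsets are limited to one consonant).
Inserting the epenthetic vowel yields /f/ → /fu/, /k/ → /ku/, /ʒ/ → /ʒu/, /f/ → /fu/.

fukuðɪʒuɹifu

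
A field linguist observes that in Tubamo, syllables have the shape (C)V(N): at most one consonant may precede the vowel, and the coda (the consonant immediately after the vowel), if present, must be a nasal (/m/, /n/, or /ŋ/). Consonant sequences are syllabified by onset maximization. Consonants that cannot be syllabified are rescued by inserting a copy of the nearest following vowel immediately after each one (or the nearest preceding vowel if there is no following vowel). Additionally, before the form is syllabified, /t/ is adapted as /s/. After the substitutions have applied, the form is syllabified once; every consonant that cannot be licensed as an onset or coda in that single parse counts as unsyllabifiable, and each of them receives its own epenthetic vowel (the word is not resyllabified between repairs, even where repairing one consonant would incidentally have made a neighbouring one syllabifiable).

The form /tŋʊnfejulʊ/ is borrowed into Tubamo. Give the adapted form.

sʊŋʊnfejulʊ

Substitution: /t/ → /s/, giving /sŋʊnfejulʊ/.
The consonants /s/ cannot be parsed into a legal (C)V(N) syllable (only a nasal (/m/, /n/, or /ŋ/) is licensed in coda position; onsets are limited to one consonant).
Inserting the epenthetic vowel yields /s/ → /sʊ/.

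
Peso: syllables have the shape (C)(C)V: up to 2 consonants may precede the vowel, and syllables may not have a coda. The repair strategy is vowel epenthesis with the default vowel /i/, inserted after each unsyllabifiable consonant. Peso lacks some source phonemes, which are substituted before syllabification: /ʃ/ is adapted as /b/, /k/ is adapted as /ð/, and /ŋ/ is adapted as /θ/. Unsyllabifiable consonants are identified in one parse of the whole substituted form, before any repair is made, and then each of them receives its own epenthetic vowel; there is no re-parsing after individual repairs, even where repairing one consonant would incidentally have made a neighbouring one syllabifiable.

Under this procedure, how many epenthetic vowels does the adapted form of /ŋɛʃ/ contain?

After substitution the input is /θɛb/.
The unsyllabifiable consonants are /b/; each receives one epenthetic vowel.

1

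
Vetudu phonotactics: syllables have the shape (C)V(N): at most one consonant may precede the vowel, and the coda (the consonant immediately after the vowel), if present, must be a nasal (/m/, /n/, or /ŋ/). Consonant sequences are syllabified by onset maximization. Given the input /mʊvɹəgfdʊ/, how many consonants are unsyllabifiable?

Syllabifying with onset maximization leaves /v/, /g/, /f/ stranded (only a nasal (/m/, /n/, or /ŋ/) is licensed in coda position; onsets are limited to one consonant).

3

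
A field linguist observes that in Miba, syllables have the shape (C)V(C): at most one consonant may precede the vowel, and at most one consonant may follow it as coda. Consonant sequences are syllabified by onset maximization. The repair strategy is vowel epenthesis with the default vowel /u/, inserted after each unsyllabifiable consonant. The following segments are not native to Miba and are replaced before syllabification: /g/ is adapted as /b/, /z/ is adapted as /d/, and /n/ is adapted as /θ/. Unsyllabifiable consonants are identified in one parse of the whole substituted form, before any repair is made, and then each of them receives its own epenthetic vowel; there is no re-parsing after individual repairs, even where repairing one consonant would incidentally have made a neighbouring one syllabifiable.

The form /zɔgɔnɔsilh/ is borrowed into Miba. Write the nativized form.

Substitution: /z/ → /d/, /g/ → /b/, /n/ → /θ/, giving /dɔbɔθɔsilh/.
Under (C)V(C), the unsyllabifiable consonants are /h/ (at most one coda consonant is licensed; onsets are limited to one consonant).
Inserting the epenthetic vowel yields /h/ → /hu/.

dɔbɔθɔsilhu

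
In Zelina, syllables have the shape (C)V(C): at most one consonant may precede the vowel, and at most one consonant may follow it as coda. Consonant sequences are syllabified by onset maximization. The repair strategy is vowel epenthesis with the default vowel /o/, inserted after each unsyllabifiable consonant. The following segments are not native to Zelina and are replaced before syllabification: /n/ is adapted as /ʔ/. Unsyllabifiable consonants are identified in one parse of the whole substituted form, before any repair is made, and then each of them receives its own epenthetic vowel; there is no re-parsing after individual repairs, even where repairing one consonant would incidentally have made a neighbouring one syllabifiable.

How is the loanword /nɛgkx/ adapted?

Substitution: /n/ → /ʔ/, giving /ʔɛgkx/.
Under (C)V(C), the unsyllabifiable consonants are /k/, /x/ (at most one coda consonant is licensed; onsets are limited to one consonant).
Inserting the epenthetic vowel yields /k/ → /ko/, /x/ → /xo/.

ʔɛgkoxo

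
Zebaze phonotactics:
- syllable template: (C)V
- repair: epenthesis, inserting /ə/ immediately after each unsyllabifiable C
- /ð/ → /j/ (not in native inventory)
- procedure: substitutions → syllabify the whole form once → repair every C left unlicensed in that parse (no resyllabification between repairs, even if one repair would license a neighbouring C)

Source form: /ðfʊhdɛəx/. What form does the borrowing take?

jəfʊhədɛəxə

Substitution: /ð/ → /j/, giving /jfʊhdɛəx/.
Syllabifying with onset maximization leaves /j/, /h/, /x/ stranded (no codas are permitted; onsets are limited to one consonant).
Inserting the epenthetic vowel yields /j/ → /jə/, /h/ → /hə/, /x/ → /xə/.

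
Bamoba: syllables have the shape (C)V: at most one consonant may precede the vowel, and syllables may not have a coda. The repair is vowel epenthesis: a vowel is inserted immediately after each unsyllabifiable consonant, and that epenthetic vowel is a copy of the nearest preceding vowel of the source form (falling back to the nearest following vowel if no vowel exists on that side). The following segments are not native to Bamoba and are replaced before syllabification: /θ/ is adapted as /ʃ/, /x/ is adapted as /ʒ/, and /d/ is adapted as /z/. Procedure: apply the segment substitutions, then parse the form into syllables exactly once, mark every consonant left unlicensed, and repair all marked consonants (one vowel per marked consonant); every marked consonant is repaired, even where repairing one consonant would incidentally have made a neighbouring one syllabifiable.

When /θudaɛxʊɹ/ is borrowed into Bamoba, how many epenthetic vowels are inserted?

1

After substitution the input is /ʃuzaɛʒʊɹ/.
The unsyllabifiable consonants are /ɹ/; each receives one epenthetic vowel.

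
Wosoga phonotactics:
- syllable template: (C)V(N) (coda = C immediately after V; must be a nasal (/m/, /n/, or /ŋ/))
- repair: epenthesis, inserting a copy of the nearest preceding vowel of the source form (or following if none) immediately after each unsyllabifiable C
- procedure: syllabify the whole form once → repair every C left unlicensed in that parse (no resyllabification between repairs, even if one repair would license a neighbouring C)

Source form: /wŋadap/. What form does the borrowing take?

Under (C)V(N), the unsyllabifiable consonants are /w/, /p/ (only a nasal (/m/, /n/, or /ŋ/) is licensed in coda position; onsets are limited to one consonant).
Each unlicensed consonant becomes the onset of a new syllable: /w/ → /wa/, /p/ → /pa/.

waŋadapa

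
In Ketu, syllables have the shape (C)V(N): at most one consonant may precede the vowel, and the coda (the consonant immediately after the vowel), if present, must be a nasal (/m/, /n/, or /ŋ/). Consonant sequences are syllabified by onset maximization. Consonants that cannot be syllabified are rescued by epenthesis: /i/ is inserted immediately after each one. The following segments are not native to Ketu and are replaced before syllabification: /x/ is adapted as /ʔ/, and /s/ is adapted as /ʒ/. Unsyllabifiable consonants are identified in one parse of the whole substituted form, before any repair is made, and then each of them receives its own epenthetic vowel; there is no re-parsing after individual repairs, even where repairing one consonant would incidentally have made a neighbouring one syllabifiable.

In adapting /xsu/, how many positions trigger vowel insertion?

1

After substitution the input is /ʔʒu/.
The unsyllabifiable consonants are /ʔ/; each receives one epenthetic vowel.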